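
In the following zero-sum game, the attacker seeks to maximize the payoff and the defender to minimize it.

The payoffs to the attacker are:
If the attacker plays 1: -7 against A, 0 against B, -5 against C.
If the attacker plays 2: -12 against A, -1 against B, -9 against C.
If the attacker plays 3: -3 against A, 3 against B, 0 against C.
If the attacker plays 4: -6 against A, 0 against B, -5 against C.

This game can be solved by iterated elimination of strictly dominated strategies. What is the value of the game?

Column C is strictly dominated by A for the defender (-7<-5, -12<-9, -3<0, -6<-5); eliminate C.
Column B is strictly dominated by A for the defender (-7<0, -12<-1, -3<3, -6<0); eliminate B.
Row 4 is strictly dominated by row 3 (-3>-6); eliminate 4.
Row 2 is strictly dominated by row 1 (-7>-12); eliminate 2.
Row 1 is strictly dominated by row 3 (-3>-7); eliminate 1.
Only (3, A) remains, with payoff -3.

-3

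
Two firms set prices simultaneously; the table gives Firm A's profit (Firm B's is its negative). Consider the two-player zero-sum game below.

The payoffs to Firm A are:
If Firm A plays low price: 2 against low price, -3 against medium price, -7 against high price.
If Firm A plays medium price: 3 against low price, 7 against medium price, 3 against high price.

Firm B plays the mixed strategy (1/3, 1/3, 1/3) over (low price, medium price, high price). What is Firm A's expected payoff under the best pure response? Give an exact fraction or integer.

13/3

low price: (2)·(1/3) + (-3)·(1/3) + (-7)·(1/3) = -8/3.
medium price: (3)·(1/3) + (7)·(1/3) + (3)·(1/3) = 13/3.
The best pure response is medium price with expected payoff 13/3.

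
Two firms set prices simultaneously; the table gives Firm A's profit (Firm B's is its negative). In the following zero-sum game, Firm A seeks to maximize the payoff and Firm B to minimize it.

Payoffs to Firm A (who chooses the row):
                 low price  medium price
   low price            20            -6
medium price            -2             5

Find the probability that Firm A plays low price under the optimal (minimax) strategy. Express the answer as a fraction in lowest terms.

Row minima are -6 and -2, so Firm A's maximin is -2; column maxima are 20 and 5, so Firm B's minimax is 5. These differ, so the equilibrium is in mixed strategies.
Let Firm A play low price with probability p. Firm B is indifferent when 20p − 2(1−p) = −6p + 5(1−p), giving p = 7/33.

7/33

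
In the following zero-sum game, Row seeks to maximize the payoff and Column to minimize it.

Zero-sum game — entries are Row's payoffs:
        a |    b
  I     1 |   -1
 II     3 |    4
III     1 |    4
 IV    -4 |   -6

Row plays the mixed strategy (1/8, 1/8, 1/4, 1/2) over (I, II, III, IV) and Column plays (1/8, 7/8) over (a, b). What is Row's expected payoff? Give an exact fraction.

Against (1/8, 7/8), each row's expected payoff is I: -3/4; II: 31/8; III: 29/8; IV: -23/4.
Taking the (1/8, 1/8, 1/4, 1/2)-weighted average: (1/8)·(-3/4) + (1/8)·(31/8) + (1/4)·(29/8) + (1/2)·(-23/4) = -101/64.

-101/64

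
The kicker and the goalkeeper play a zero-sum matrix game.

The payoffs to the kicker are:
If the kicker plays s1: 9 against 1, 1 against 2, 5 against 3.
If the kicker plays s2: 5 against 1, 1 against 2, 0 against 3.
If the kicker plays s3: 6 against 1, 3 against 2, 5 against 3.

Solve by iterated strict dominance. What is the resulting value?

Column 1 is strictly dominated by 2 for the goalkeeper (1<9, 1<5, 3<6); eliminate 1.
Row s2 is strictly dominated by row s3 (3>1, 5>0); eliminate s2.
Column 3 is strictly dominated by 2 for the goalkeeper (1<5, 3<5); eliminate 3.
Row s1 is strictly dominated by row s3 (3>1); eliminate s1.
Only (s3, 2) remains, with payoff 3.

3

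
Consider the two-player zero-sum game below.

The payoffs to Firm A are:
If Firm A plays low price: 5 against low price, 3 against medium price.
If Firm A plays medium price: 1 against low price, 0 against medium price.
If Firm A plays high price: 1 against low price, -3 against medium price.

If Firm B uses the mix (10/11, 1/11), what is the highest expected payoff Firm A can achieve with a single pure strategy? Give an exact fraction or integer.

low price: (5)·(10/11) + (3)·(1/11) = 53/11.
medium price: (1)·(10/11) + (0)·(1/11) = 10/11.
high price: (1)·(10/11) + (-3)·(1/11) = 7/11.
The best pure response is low price with expected payoff 53/11.

53/11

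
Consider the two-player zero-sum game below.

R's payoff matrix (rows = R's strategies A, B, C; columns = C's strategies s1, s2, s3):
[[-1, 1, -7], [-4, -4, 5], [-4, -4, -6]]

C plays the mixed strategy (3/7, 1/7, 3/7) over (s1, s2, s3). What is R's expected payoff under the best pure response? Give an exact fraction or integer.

A: (-1)·(3/7) + (1)·(1/7) + (-7)·(3/7) = -23/7.
B: (-4)·(3/7) + (-4)·(1/7) + (5)·(3/7) = -1/7.
C: (-4)·(3/7) + (-4)·(1/7) + (-6)·(3/7) = -34/7.
The best pure response is B with expected payoff -1/7.

-1/7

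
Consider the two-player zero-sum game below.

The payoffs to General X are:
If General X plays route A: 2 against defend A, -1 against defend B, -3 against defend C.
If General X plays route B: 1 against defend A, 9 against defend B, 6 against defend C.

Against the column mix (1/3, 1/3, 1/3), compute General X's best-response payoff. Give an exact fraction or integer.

16/3

route A: (2)·(1/3) + (-1)·(1/3) + (-3)·(1/3) = -2/3.
route B: (1)·(1/3) + (9)·(1/3) + (6)·(1/3) = 16/3.
The best pure response is route B with expected payoff 16/3.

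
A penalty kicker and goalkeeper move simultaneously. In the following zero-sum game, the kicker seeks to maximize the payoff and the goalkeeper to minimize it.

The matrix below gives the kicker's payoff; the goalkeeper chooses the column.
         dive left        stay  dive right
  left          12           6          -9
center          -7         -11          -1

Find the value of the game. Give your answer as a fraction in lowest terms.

-21/5

Column dive left is strictly dominated by stay for the goalkeeper (it gives the kicker more in every row).
The remaining 2×2 game on (left, center) × (stay, dive right) has no saddle point. Let the kicker play left with probability p; indifference gives 6p − 11(1−p) = −9p − (1−p), so p = 2/5.
Similarly the goalkeeper's optimal q on stay is 8/25, and the value is 6·(8/25) + (-9)·(17/25) = -21/5.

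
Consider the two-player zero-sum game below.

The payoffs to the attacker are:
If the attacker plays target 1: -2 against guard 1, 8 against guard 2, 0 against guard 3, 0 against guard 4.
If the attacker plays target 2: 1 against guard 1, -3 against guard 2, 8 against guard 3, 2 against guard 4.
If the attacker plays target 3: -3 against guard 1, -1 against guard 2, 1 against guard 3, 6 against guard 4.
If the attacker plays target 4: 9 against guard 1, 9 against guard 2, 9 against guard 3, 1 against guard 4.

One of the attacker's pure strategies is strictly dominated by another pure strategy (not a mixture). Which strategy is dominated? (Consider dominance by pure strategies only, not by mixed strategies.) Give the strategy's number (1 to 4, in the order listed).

1

Compare target 1 with target 4: 9 > -2, 9 > 8, 9 > 0, 1 > 0.
So target 4 strictly dominates target 1 for the attacker; target 1 is strictly dominated.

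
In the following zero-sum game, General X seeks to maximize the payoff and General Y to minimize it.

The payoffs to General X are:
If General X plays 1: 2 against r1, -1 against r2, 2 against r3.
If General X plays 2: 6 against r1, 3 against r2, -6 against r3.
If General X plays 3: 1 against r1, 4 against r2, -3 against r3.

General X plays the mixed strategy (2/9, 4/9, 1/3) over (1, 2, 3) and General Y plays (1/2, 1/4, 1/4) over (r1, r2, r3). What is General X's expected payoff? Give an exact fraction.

55/36

Against (1/2, 1/4, 1/4), each row's expected payoff is 1: 5/4; 2: 9/4; 3: 3/4.
Taking the (2/9, 4/9, 1/3)-weighted average: (2/9)·(5/4) + (4/9)·(9/4) + (1/3)·(3/4) = 55/36.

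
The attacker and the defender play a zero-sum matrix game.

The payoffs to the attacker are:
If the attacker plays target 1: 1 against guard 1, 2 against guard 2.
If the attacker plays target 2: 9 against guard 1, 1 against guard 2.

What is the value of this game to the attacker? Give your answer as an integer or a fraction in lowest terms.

17/9

Row minima are 1 and 1, so the attacker's maximin is 1; column maxima are 9 and 2, so the defender's minimax is 2. These differ, so the equilibrium is in mixed strategies.
Let the attacker play target 1 with probability p. The defender is indifferent when p + 9(1−p) = 2p + (1−p), giving p = 8/9.
Let the defender play guard 1 with probability q. The attacker is indifferent when q + 2(1−q) = 9q + (1−q), giving q = 1/9.
The value is 1·(1/9) + (2)·(8/9) = 17/9.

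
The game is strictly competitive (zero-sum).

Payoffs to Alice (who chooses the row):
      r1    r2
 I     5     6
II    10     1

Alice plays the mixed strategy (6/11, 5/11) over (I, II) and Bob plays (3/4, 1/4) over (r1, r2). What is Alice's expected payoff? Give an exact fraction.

281/44

Against (3/4, 1/4), each row's expected payoff is I: 21/4; II: 31/4.
Taking the (6/11, 5/11)-weighted average: (6/11)·(21/4) + (5/11)·(31/4) = 281/44.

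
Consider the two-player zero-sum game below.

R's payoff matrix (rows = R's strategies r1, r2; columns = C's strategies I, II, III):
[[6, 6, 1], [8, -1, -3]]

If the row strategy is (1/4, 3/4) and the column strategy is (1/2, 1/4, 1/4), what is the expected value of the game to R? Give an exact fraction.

55/16

Against (1/2, 1/4, 1/4), each row's expected payoff is r1: 19/4; r2: 3.
Taking the (1/4, 3/4)-weighted average: (1/4)·(19/4) + (3/4)·(3) = 55/16.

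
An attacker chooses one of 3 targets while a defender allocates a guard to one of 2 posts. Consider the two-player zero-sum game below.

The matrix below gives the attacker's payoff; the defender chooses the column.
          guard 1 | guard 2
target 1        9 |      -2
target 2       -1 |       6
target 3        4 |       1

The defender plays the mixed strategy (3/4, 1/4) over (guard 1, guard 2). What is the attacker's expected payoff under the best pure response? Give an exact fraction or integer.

25/4

target 1: (9)·(3/4) + (-2)·(1/4) = 25/4.
target 2: (-1)·(3/4) + (6)·(1/4) = 3/4.
target 3: (4)·(3/4) + (1)·(1/4) = 13/4.
The best pure response is target 1 with expected payoff 25/4.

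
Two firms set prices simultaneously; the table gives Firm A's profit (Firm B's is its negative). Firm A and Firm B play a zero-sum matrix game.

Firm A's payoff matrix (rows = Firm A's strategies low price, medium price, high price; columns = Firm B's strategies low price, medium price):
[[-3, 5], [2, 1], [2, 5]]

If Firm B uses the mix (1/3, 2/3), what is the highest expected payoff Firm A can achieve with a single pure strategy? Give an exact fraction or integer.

4

low price: (-3)·(1/3) + (5)·(2/3) = 7/3.
medium price: (2)·(1/3) + (1)·(2/3) = 4/3.
high price: (2)·(1/3) + (5)·(2/3) = 4.
The best pure response is high price with expected payoff 4.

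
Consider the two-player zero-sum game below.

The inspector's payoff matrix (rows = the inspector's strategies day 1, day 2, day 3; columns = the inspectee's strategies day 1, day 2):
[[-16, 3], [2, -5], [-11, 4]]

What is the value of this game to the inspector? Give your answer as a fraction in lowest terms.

Row day 1 is strictly dominated by row day 3, so the inspector never plays it.
The remaining 2×2 game on (day 2, day 3) × (day 1, day 2) has no saddle point. Let the inspector play day 2 with probability p; indifference gives 2p − 11(1−p) = −5p + 4(1−p), so p = 15/22.
Similarly the inspectee's optimal q on day 1 is 9/22, and the value is 2·(9/22) + (-5)·(13/22) = -47/22.

-47/22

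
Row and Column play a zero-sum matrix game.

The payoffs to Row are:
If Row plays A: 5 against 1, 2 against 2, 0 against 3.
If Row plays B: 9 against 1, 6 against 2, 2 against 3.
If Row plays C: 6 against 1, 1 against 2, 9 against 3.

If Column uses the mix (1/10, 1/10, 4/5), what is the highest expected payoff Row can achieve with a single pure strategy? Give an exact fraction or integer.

A: (5)·(1/10) + (2)·(1/10) + (0)·(4/5) = 7/10.
B: (9)·(1/10) + (6)·(1/10) + (2)·(4/5) = 31/10.
C: (6)·(1/10) + (1)·(1/10) + (9)·(4/5) = 79/10.
The best pure response is C with expected payoff 79/10.

79/10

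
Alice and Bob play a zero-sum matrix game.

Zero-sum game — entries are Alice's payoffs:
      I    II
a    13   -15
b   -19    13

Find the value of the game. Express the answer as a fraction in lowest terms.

Row minima are -15 and -19, so Alice's maximin is -15; column maxima are 13 and 13, so Bob's minimax is 13. These differ, so the equilibrium is in mixed strategies.
Let Alice play a with probability p. Bob is indifferent when 13p − 19(1−p) = −15p + 13(1−p), giving p = 8/15.
Let Bob play I with probability q. Alice is indifferent when 13q − 15(1−q) = −19q + 13(1−q), giving q = 7/15.
The value is 13·(7/15) + (-15)·(8/15) = -29/15.

-29/15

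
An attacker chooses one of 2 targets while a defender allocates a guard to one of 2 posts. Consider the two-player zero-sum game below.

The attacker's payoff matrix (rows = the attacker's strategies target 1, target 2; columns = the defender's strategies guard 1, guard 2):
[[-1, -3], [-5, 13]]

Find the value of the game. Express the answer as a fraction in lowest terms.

-7/5

Row minima are -3 and -5, so the attacker's maximin is -3; column maxima are -1 and 13, so the defender's minimax is -1. These differ, so the equilibrium is in mixed strategies.
Let the attacker play target 1 with probability p. The defender is indifferent when −p − 5(1−p) = −3p + 13(1−p), giving p = 9/10.
Let the defender play guard 1 with probability q. The attacker is indifferent when −q − 3(1−q) = −5q + 13(1−q), giving q = 4/5.
The value is -1·(4/5) + (-3)·(1/5) = -7/5.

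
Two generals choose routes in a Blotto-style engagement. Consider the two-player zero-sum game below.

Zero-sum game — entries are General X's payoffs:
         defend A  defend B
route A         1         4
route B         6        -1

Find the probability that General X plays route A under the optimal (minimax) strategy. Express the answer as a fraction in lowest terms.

7/10

Row minima are 1 and -1, so General X's maximin is 1; column maxima are 6 and 4, so General Y's minimax is 4. These differ, so the equilibrium is in mixed strategies.
Let General X play route A with probability p. General Y is indifferent when p + 6(1−p) = 4p − (1−p), giving p = 7/10.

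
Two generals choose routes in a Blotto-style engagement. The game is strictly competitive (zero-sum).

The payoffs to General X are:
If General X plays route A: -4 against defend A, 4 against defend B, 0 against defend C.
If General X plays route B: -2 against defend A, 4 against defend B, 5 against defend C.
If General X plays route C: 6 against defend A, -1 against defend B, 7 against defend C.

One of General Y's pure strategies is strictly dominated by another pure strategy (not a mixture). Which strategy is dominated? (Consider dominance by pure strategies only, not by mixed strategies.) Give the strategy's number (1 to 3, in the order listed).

General Y prefers columns that give General X less. Compare defend C with defend A: -4 < 0, -2 < 5, 6 < 7.
So defend A strictly dominates defend C for General Y; defend C is strictly dominated.

3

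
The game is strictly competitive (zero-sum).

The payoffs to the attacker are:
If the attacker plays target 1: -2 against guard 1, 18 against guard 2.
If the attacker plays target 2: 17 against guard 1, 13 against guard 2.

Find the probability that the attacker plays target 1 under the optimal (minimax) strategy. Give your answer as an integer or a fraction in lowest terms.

1/6

Row minima are -2 and 13, so the attacker's maximin is 13; column maxima are 17 and 18, so the defender's minimax is 17. These differ, so the equilibrium is in mixed strategies.
Let the attacker play target 1 with probability p. The defender is indifferent when −2p + 17(1−p) = 18p + 13(1−p), giving p = 1/6.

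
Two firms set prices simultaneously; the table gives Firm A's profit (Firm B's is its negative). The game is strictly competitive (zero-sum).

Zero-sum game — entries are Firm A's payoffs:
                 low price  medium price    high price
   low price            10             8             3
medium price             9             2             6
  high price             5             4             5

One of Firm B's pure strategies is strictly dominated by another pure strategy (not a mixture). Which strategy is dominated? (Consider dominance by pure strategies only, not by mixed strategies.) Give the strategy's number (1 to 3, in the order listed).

1

Firm B prefers columns that give Firm A less. Compare low price with medium price: 8 < 10, 2 < 9, 4 < 5.
So medium price strictly dominates low price for Firm B; low price is strictly dominated.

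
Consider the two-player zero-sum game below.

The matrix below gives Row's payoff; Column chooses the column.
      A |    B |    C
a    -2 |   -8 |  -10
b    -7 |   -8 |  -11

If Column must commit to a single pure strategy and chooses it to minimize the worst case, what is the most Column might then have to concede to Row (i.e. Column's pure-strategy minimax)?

-10

The worst case (largest entry) in each column is A: -2, B: -8, C: -10.
The best (smallest) of these is -10.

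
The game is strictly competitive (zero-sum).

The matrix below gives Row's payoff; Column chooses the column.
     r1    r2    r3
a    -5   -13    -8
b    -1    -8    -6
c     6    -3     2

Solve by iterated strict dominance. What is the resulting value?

Row a is strictly dominated by row b (-1>-5, -8>-13, -6>-8); eliminate a.
Column r3 is strictly dominated by r2 for Column (-8<-6, -3<2); eliminate r3.
Column r1 is strictly dominated by r2 for Column (-8<-1, -3<6); eliminate r1.
Row b is strictly dominated by row c (-3>-8); eliminate b.
Only (c, r2) remains, with payoff -3.

-3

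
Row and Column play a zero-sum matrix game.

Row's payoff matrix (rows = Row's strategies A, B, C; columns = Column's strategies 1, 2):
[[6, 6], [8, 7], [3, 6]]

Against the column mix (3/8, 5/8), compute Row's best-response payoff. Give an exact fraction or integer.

59/8

A: (6)·(3/8) + (6)·(5/8) = 6.
B: (8)·(3/8) + (7)·(5/8) = 59/8.
C: (3)·(3/8) + (6)·(5/8) = 39/8.
The best pure response is B with expected payoff 59/8.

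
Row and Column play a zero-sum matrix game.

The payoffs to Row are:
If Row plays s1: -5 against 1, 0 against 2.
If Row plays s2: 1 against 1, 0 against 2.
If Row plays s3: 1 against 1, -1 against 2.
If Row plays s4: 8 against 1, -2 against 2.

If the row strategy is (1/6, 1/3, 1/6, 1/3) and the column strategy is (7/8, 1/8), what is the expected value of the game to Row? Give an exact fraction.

31/16

Against (7/8, 1/8), each row's expected payoff is s1: -35/8; s2: 7/8; s3: 3/4; s4: 27/4.
Taking the (1/6, 1/3, 1/6, 1/3)-weighted average: (1/6)·(-35/8) + (1/3)·(7/8) + (1/6)·(3/4) + (1/3)·(27/4) = 31/16.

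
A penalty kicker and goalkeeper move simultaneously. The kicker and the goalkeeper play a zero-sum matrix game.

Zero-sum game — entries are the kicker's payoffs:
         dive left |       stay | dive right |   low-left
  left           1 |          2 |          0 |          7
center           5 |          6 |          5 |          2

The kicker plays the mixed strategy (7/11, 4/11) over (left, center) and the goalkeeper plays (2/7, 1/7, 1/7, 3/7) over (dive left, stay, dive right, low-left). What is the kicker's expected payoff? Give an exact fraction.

283/77

Against (2/7, 1/7, 1/7, 3/7), each row's expected payoff is left: 25/7; center: 27/7.
Taking the (7/11, 4/11)-weighted average: (7/11)·(25/7) + (4/11)·(27/7) = 283/77.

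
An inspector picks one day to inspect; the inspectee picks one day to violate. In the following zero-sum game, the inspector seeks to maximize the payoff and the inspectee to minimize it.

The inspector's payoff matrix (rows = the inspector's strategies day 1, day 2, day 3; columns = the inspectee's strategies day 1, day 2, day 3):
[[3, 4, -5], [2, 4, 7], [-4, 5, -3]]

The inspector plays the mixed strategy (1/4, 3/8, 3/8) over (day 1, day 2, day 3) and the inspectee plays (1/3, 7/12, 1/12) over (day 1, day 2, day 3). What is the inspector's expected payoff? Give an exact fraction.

Against (1/3, 7/12, 1/12), each row's expected payoff is day 1: 35/12; day 2: 43/12; day 3: 4/3.
Taking the (1/4, 3/8, 3/8)-weighted average: (1/4)·(35/12) + (3/8)·(43/12) + (3/8)·(4/3) = 247/96.

247/96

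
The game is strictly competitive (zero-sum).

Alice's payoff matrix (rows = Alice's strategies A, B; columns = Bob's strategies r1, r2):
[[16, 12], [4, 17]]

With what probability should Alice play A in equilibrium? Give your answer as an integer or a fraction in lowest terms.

Row minima are 12 and 4, so Alice's maximin is 12; column maxima are 16 and 17, so Bob's minimax is 16. These differ, so the equilibrium is in mixed strategies.
Let Alice play A with probability p. Bob is indifferent when 16p + 4(1−p) = 12p + 17(1−p), giving p = 13/17.

13/17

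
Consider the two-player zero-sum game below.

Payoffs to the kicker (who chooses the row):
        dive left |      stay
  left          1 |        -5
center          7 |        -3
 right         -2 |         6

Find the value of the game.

Row left is strictly dominated by row center, so the kicker never plays it.
The remaining 2×2 game on (center, right) × (dive left, stay) has no saddle point. Let the kicker play center with probability p; indifference gives 7p − 2(1−p) = −3p + 6(1−p), so p = 4/9.
Similarly the goalkeeper's optimal q on dive left is 1/2, and the value is 7·(1/2) + (-3)·(1/2) = 2.

2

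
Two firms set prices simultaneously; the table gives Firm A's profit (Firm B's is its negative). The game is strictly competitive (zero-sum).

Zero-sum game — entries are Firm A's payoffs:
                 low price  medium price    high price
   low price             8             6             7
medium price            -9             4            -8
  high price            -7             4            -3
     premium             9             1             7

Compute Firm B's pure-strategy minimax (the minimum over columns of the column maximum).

The worst case (largest entry) in each column is low price: 9, medium price: 6, high price: 7.
The best (smallest) of these is 6.

6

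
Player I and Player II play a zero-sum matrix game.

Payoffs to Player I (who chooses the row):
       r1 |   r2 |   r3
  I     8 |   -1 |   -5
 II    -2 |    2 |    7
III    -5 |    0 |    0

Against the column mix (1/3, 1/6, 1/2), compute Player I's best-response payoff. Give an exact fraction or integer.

19/6

I: (8)·(1/3) + (-1)·(1/6) + (-5)·(1/2) = 0.
II: (-2)·(1/3) + (2)·(1/6) + (7)·(1/2) = 19/6.
III: (-5)·(1/3) + (0)·(1/6) + (0)·(1/2) = -5/3.
The best pure response is II with expected payoff 19/6.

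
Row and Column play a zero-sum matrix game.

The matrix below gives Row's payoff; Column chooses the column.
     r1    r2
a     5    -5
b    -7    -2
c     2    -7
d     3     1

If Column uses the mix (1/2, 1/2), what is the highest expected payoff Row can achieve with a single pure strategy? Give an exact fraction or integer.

a: (5)·(1/2) + (-5)·(1/2) = 0.
b: (-7)·(1/2) + (-2)·(1/2) = -9/2.
c: (2)·(1/2) + (-7)·(1/2) = -5/2.
d: (3)·(1/2) + (1)·(1/2) = 2.
The best pure response is d with expected payoff 2.

2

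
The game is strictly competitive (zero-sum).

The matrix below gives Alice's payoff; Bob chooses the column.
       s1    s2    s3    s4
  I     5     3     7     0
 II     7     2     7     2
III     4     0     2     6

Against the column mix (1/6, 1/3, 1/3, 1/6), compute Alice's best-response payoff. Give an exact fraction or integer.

I: (5)·(1/6) + (3)·(1/3) + (7)·(1/3) + (0)·(1/6) = 25/6.
II: (7)·(1/6) + (2)·(1/3) + (7)·(1/3) + (2)·(1/6) = 9/2.
III: (4)·(1/6) + (0)·(1/3) + (2)·(1/3) + (6)·(1/6) = 7/3.
The best pure response is II with expected payoff 9/2.

9/2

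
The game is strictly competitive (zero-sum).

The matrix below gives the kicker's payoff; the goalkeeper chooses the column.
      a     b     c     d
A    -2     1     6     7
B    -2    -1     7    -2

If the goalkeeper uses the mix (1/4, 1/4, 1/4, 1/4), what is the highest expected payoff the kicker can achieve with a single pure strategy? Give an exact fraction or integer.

3

A: (-2)·(1/4) + (1)·(1/4) + (6)·(1/4) + (7)·(1/4) = 3.
B: (-2)·(1/4) + (-1)·(1/4) + (7)·(1/4) + (-2)·(1/4) = 1/2.
The best pure response is A with expected payoff 3.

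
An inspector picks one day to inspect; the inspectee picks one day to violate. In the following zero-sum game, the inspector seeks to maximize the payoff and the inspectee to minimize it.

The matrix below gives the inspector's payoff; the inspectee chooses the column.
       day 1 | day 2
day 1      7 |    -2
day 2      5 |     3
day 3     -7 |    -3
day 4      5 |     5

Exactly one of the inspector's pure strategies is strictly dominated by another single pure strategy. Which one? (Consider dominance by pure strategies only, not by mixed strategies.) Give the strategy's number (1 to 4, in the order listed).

Compare day 3 with day 1: 7 > -7, -2 > -3.
So day 1 strictly dominates day 3 for the inspector; day 3 is strictly dominated.

3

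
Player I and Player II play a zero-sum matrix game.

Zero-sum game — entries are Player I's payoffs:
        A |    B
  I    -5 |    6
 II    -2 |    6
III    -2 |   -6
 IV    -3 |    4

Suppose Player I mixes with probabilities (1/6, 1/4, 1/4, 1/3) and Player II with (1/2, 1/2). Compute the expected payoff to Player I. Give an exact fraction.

Against (1/2, 1/2), each row's expected payoff is I: 1/2; II: 2; III: -4; IV: 1/2.
Taking the (1/6, 1/4, 1/4, 1/3)-weighted average: (1/6)·(1/2) + (1/4)·(2) + (1/4)·(-4) + (1/3)·(1/2) = -1/4.

-1/4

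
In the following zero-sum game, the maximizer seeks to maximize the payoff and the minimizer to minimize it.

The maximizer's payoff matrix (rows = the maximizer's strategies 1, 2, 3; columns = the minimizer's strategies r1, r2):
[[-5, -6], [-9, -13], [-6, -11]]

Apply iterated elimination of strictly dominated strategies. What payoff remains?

Column r1 is strictly dominated by r2 for the minimizer (-6<-5, -13<-9, -11<-6); eliminate r1.
Row 3 is strictly dominated by row 1 (-6>-11); eliminate 3.
Row 2 is strictly dominated by row 1 (-6>-13); eliminate 2.
Only (1, r2) remains, with payoff -6.

-6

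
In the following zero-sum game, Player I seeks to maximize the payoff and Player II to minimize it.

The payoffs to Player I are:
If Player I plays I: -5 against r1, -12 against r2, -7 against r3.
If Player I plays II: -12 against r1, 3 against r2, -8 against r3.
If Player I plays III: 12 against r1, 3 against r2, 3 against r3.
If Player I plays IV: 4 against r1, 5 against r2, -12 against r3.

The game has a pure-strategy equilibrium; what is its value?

Row minima: -12, -12, 3, -12 → Player I's maximin is 3.
Column maxima: 12, 5, 3 → Player II's minimax is 3.
They coincide at (III, r3), so the value is 3.

3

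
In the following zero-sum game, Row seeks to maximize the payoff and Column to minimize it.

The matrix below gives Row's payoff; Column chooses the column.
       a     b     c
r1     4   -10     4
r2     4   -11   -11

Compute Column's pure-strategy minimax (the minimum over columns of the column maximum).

The worst case (largest entry) in each column is a: 4, b: -10, c: 4.
The best (smallest) of these is -10.

-10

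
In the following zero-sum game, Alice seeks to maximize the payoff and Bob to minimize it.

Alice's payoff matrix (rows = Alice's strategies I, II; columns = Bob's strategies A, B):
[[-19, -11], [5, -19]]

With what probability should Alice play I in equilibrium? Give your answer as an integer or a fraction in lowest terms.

3/4

Row minima are -19 and -19, so Alice's maximin is -19; column maxima are 5 and -11, so Bob's minimax is -11. These differ, so the equilibrium is in mixed strategies.
Let Alice play I with probability p. Bob is indifferent when −19p + 5(1−p) = −11p − 19(1−p), giving p = 3/4.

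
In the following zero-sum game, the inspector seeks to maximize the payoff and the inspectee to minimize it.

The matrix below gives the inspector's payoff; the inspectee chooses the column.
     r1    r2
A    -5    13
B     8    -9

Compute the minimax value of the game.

Row minima are -5 and -9, so the inspector's maximin is -5; column maxima are 8 and 13, so the inspectee's minimax is 8. These differ, so the equilibrium is in mixed strategies.
Let the inspector play A with probability p. The inspectee is indifferent when −5p + 8(1−p) = 13p − 9(1−p), giving p = 17/35.
Let the inspectee play r1 with probability q. The inspector is indifferent when −5q + 13(1−q) = 8q − 9(1−q), giving q = 22/35.
The value is -5·(22/35) + (13)·(13/35) = 59/35.

59/35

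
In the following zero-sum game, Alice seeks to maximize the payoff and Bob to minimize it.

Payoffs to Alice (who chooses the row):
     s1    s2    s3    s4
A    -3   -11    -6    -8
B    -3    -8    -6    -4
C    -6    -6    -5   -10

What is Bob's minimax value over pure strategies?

The worst case (largest entry) in each column is s1: -3, s2: -6, s3: -5, s4: -4.
The best (smallest) of these is -6.

-6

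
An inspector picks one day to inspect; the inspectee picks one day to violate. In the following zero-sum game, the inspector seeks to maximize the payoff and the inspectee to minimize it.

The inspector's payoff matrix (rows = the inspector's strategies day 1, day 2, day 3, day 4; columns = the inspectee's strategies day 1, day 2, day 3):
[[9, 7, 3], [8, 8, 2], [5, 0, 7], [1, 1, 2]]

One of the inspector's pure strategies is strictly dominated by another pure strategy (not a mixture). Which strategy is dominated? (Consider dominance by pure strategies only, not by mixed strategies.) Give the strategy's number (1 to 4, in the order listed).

4

Compare day 4 with day 1: 9 > 1, 7 > 1, 3 > 2.
So day 1 strictly dominates day 4 for the inspector; day 4 is strictly dominated.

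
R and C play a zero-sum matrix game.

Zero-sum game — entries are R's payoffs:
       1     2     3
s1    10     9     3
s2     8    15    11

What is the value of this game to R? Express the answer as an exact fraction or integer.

43/5

Column 2 is strictly dominated by 3 for C (it gives R more in every row).
The remaining 2×2 game on (s1, s2) × (1, 3) has no saddle point. Let R play s1 with probability p; indifference gives 10p + 8(1−p) = 3p + 11(1−p), so p = 3/10.
Similarly C's optimal q on 1 is 4/5, and the value is 10·(4/5) + (3)·(1/5) = 43/5.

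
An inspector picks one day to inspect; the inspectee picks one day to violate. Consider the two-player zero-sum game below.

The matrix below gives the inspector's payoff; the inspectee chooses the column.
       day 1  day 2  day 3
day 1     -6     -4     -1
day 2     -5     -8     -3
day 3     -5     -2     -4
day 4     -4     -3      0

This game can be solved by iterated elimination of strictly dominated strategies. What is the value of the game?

Column day 3 is strictly dominated by day 1 for the inspectee (-6<-1, -5<-3, -5<-4, -4<0); eliminate day 3.
Row day 2 is strictly dominated by row day 4 (-4>-5, -3>-8); eliminate day 2.
Row day 1 is strictly dominated by row day 3 (-5>-6, -2>-4); eliminate day 1.
Column day 2 is strictly dominated by day 1 for the inspectee (-5<-2, -4<-3); eliminate day 2.
Row day 3 is strictly dominated by row day 4 (-4>-5); eliminate day 3.
Only (day 4, day 1) remains, with payoff -4.

-4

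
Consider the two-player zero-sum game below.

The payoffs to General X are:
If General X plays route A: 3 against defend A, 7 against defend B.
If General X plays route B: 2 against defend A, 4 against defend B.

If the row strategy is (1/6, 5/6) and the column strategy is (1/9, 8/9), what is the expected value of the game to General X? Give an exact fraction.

Against (1/9, 8/9), each row's expected payoff is route A: 59/9; route B: 34/9.
Taking the (1/6, 5/6)-weighted average: (1/6)·(59/9) + (5/6)·(34/9) = 229/54.

229/54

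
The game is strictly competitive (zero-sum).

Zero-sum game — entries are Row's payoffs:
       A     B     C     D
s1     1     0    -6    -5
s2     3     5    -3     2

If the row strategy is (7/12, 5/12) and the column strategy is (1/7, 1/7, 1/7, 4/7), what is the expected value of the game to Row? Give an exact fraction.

-55/42

Against (1/7, 1/7, 1/7, 4/7), each row's expected payoff is s1: -25/7; s2: 13/7.
Taking the (7/12, 5/12)-weighted average: (7/12)·(-25/7) + (5/12)·(13/7) = -55/42.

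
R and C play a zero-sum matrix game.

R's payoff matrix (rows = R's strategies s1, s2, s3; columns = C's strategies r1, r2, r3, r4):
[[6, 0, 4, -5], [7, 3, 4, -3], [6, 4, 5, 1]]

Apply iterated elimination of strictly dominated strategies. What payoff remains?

1

Column r2 is strictly dominated by r4 for C (-5<0, -3<3, 1<4); eliminate r2.
Column r1 is strictly dominated by r3 for C (4<6, 4<7, 5<6); eliminate r1.
Row s1 is strictly dominated by row s3 (5>4, 1>-5); eliminate s1.
Row s2 is strictly dominated by row s3 (5>4, 1>-3); eliminate s2.
Column r3 is strictly dominated by r4 for C (1<5); eliminate r3.
Only (s3, r4) remains, with payoff 1.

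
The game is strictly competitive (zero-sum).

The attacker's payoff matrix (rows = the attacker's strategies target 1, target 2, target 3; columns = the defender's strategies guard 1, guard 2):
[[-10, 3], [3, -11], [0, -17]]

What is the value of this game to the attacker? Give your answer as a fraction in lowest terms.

-101/27

Row target 3 is strictly dominated by row target 2, so the attacker never plays it.
The remaining 2×2 game on (target 1, target 2) × (guard 1, guard 2) has no saddle point. Let the attacker play target 1 with probability p; indifference gives −10p + 3(1−p) = 3p − 11(1−p), so p = 14/27.
Similarly the defender's optimal q on guard 1 is 14/27, and the value is -10·(14/27) + (3)·(13/27) = -101/27.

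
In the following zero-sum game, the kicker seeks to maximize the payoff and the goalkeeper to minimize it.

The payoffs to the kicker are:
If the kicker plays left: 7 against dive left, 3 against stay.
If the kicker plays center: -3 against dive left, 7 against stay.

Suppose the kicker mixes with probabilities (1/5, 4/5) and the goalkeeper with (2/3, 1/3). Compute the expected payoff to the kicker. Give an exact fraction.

7/5

Against (2/3, 1/3), each row's expected payoff is left: 17/3; center: 1/3.
Taking the (1/5, 4/5)-weighted average: (1/5)·(17/3) + (4/5)·(1/3) = 7/5.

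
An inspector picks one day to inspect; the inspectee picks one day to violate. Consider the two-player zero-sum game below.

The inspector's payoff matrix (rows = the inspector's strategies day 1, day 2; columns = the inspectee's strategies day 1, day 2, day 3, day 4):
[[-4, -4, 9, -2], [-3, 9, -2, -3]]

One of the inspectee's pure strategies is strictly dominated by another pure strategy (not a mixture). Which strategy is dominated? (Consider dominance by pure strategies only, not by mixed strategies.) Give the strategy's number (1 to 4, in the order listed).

3

The inspectee prefers columns that give the inspector less. Compare day 3 with day 1: -4 < 9, -3 < -2.
So day 1 strictly dominates day 3 for the inspectee; day 3 is strictly dominated.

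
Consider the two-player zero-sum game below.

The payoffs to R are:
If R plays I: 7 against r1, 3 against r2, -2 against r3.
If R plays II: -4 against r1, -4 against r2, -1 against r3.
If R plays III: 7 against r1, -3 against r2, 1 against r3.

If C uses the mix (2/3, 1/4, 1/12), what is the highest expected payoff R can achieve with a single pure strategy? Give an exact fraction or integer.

21/4

I: (7)·(2/3) + (3)·(1/4) + (-2)·(1/12) = 21/4.
II: (-4)·(2/3) + (-4)·(1/4) + (-1)·(1/12) = -15/4.
III: (7)·(2/3) + (-3)·(1/4) + (1)·(1/12) = 4.
The best pure response is I with expected payoff 21/4.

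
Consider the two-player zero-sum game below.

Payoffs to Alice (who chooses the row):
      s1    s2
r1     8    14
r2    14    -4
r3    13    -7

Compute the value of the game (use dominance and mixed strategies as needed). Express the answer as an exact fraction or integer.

19/2

Row r3 is strictly dominated by row r2, so Alice never plays it.
The remaining 2×2 game on (r1, r2) × (s1, s2) has no saddle point. Let Alice play r1 with probability p; indifference gives 8p + 14(1−p) = 14p − 4(1−p), so p = 3/4.
Similarly Bob's optimal q on s1 is 3/4, and the value is 8·(3/4) + (14)·(1/4) = 19/2.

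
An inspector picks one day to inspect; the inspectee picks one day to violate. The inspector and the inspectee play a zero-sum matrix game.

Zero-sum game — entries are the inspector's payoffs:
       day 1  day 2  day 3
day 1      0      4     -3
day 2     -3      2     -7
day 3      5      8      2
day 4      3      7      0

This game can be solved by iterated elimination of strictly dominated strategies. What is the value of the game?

2

Row day 2 is strictly dominated by row day 1 (0>-3, 4>2, -3>-7); eliminate day 2.
Column day 2 is strictly dominated by day 1 for the inspectee (0<4, 5<8, 3<7); eliminate day 2.
Row day 4 is strictly dominated by row day 3 (5>3, 2>0); eliminate day 4.
Row day 1 is strictly dominated by row day 3 (5>0, 2>-3); eliminate day 1.
Column day 1 is strictly dominated by day 3 for the inspectee (2<5); eliminate day 1.
Only (day 3, day 3) remains, with payoff 2.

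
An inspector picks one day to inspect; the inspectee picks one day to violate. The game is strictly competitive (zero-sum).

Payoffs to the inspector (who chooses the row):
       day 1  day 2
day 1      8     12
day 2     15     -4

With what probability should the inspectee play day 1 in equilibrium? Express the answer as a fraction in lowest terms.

16/23

Row minima are 8 and -4, so the inspector's maximin is 8; column maxima are 15 and 12, so the inspectee's minimax is 12. These differ, so the equilibrium is in mixed strategies.
Let the inspectee play day 1 with probability q. The inspector is indifferent when 8q + 12(1−q) = 15q − 4(1−q), giving q = 16/23.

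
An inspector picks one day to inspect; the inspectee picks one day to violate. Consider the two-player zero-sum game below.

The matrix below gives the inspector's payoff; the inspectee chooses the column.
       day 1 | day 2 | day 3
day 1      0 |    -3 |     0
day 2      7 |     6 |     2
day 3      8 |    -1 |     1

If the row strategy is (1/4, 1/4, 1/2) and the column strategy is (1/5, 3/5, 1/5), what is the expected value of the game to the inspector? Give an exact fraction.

Against (1/5, 3/5, 1/5), each row's expected payoff is day 1: -9/5; day 2: 27/5; day 3: 6/5.
Taking the (1/4, 1/4, 1/2)-weighted average: (1/4)·(-9/5) + (1/4)·(27/5) + (1/2)·(6/5) = 3/2.

3/2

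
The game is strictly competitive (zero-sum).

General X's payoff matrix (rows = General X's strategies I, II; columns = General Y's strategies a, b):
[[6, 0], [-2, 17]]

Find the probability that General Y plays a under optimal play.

17/25

Row minima are 0 and -2, so General X's maximin is 0; column maxima are 6 and 17, so General Y's minimax is 6. These differ, so the equilibrium is in mixed strategies.
Let General Y play a with probability q. General X is indifferent when 6q = −2q + 17(1−q), giving q = 17/25.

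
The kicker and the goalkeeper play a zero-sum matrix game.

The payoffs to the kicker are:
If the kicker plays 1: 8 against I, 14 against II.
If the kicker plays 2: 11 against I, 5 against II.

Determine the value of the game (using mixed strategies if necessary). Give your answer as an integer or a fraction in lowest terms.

19/2

Row minima are 8 and 5, so the kicker's maximin is 8; column maxima are 11 and 14, so the goalkeeper's minimax is 11. These differ, so the equilibrium is in mixed strategies.
Let the kicker play 1 with probability p. The goalkeeper is indifferent when 8p + 11(1−p) = 14p + 5(1−p), giving p = 1/2.
Let the goalkeeper play I with probability q. The kicker is indifferent when 8q + 14(1−q) = 11q + 5(1−q), giving q = 3/4.
The value is 8·(3/4) + (14)·(1/4) = 19/2.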